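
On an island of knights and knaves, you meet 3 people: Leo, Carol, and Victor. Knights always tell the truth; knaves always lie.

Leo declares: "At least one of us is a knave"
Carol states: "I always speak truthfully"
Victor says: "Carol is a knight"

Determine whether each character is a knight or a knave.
Leo is a knight.
Carol is a knave.
Victor is a knave.

Verification:
- Leo (knight) says "At least one of us is a knave" - this is TRUE because Carol and Victor are knaves.
- Carol (knave) says "I always speak truthfully" - this is FALSE (a lie) because Carol is a knave.
- Victor (knave) says "Carol is a knight" - this is FALSE (a lie) because Carol is a knave.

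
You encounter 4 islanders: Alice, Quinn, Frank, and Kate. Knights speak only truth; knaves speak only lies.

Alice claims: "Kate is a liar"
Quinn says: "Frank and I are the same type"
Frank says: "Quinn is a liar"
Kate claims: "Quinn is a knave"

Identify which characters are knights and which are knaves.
Alice is a knave.
Quinn is a knave.
Frank is a knight.
Kate is a knight.

Verification:
- Alice (knave) says "Kate is a liar" - this is FALSE (a lie) because Kate is a knight.
- Quinn (knave) says "Frank and I are the same type" - this is FALSE (a lie) because Quinn is a knave and Frank is a knight.
- Frank (knight) says "Quinn is a liar" - this is TRUE because Quinn is a knave.
- Kate (knight) says "Quinn is a knave" - this is TRUE because Quinn is a knave.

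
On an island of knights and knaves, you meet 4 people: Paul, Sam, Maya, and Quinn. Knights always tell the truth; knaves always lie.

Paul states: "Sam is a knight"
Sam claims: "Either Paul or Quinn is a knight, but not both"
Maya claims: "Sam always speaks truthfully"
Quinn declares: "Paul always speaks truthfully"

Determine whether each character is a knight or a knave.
Paul is a knave.
Sam is a knave.
Maya is a knave.
Quinn is a knave.

Verification:
- Paul (knave) says "Sam is a knight" - this is FALSE (a lie) because Sam is a knave.
- Sam (knave) says "Either Paul or Quinn is a knight, but not both" - this is FALSE (a lie) because Paul is a knave and Quinn is a knave.
- Maya (knave) says "Sam always speaks truthfully" - this is FALSE (a lie) because Sam is a knave.
- Quinn (knave) says "Paul always speaks truthfully" - this is FALSE (a lie) because Paul is a knave.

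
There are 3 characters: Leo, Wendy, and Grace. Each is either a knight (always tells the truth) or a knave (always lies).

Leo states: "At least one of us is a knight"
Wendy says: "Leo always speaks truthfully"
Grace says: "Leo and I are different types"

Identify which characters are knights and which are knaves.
Leo is a knave.
Wendy is a knave.
Grace is a knave.

Verification:
- Leo (knave) says "At least one of us is a knight" - this is FALSE (a lie) because no one is a knight.
- Wendy (knave) says "Leo always speaks truthfully" - this is FALSE (a lie) because Leo is a knave.
- Grace (knave) says "Leo and I are different types" - this is FALSE (a lie) because Grace is a knave and Leo is a knave.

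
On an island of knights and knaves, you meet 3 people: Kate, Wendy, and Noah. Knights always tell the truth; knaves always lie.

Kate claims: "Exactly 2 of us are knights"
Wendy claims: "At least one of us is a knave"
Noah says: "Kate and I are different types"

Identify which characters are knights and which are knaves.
Kate is a knave.
Wendy is a knight.
Noah is a knave.

Verification:
- Kate (knave) says "Exactly 2 of us are knights" - this is FALSE (a lie) because there are 1 knights.
- Wendy (knight) says "At least one of us is a knave" - this is TRUE because Kate and Noah are knaves.
- Noah (knave) says "Kate and I are different types" - this is FALSE (a lie) because Noah is a knave and Kate is a knave.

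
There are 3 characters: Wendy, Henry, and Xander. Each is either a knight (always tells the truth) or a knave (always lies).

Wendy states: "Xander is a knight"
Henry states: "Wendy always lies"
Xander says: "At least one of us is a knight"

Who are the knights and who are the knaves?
Wendy is a knight.
Henry is a knave.
Xander is a knight.

Verification:
- Wendy (knight) says "Xander is a knight" - this is TRUE because Xander is a knight.
- Henry (knave) says "Wendy always lies" - this is FALSE (a lie) because Wendy is a knight.
- Xander (knight) says "At least one of us is a knight" - this is TRUE because Wendy and Xander are knights.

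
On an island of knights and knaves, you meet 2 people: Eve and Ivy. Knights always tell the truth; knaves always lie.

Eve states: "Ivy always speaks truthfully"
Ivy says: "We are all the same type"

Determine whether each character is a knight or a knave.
Eve is a knight.
Ivy is a knight.

Verification:
- Eve (knight) says "Ivy always speaks truthfully" - this is TRUE because Ivy is a knight.
- Ivy (knight) says "We are all the same type" - this is TRUE because Eve and Ivy are knights.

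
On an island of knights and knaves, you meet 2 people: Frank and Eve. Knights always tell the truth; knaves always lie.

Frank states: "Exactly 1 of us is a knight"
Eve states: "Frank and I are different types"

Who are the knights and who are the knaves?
Frank is a knave.
Eve is a knave.

Verification:
- Frank (knave) says "Exactly 1 of us is a knight" - this is FALSE (a lie) because there are 0 knights.
- Eve (knave) says "Frank and I are different types" - this is FALSE (a lie) because Eve is a knave and Frank is a knave.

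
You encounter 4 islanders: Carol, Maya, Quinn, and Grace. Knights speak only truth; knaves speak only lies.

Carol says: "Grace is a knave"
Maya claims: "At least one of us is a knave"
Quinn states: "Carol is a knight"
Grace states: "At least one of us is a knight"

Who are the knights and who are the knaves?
Carol is a knave.
Maya is a knight.
Quinn is a knave.
Grace is a knight.

Verification:
- Carol (knave) says "Grace is a knave" - this is FALSE (a lie) because Grace is a knight.
- Maya (knight) says "At least one of us is a knave" - this is TRUE because Carol and Quinn are knaves.
- Quinn (knave) says "Carol is a knight" - this is FALSE (a lie) because Carol is a knave.
- Grace (knight) says "At least one of us is a knight" - this is TRUE because Maya and Grace are knights.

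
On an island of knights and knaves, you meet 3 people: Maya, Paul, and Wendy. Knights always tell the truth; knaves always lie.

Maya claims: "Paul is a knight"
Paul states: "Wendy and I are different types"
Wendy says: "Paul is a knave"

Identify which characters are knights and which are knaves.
Maya is a knight.
Paul is a knight.
Wendy is a knave.

Verification:
- Maya (knight) says "Paul is a knight" - this is TRUE because Paul is a knight.
- Paul (knight) says "Wendy and I are different types" - this is TRUE because Paul is a knight and Wendy is a knave.
- Wendy (knave) says "Paul is a knave" - this is FALSE (a lie) because Paul is a knight.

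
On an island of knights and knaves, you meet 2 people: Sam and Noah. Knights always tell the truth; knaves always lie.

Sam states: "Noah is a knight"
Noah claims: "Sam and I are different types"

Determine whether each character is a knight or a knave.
Sam is a knave.
Noah is a knave.

Verification:
- Sam (knave) says "Noah is a knight" - this is FALSE (a lie) because Noah is a knave.
- Noah (knave) says "Sam and I are different types" - this is FALSE (a lie) because Noah is a knave and Sam is a knave.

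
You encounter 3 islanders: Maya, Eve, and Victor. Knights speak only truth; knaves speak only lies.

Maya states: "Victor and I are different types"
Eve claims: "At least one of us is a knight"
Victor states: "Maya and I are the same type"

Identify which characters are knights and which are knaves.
Maya is a knight.
Eve is a knight.
Victor is a knave.

Verification:
- Maya (knight) says "Victor and I are different types" - this is TRUE because Maya is a knight and Victor is a knave.
- Eve (knight) says "At least one of us is a knight" - this is TRUE because Maya and Eve are knights.
- Victor (knave) says "Maya and I are the same type" - this is FALSE (a lie) because Victor is a knave and Maya is a knight.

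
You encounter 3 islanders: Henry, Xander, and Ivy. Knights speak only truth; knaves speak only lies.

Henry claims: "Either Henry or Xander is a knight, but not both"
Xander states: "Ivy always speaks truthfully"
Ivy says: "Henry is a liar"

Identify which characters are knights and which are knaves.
Henry is a knight.
Xander is a knave.
Ivy is a knave.

Verification:
- Henry (knight) says "Either Henry or Xander is a knight, but not both" - this is TRUE because Henry is a knight and Xander is a knave.
- Xander (knave) says "Ivy always speaks truthfully" - this is FALSE (a lie) because Ivy is a knave.
- Ivy (knave) says "Henry is a liar" - this is FALSE (a lie) because Henry is a knight.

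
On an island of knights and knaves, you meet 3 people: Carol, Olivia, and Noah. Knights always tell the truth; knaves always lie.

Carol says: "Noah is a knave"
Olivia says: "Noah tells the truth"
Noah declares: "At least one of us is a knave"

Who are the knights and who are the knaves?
Carol is a knave.
Olivia is a knight.
Noah is a knight.

Verification:
- Carol (knave) says "Noah is a knave" - this is FALSE (a lie) because Noah is a knight.
- Olivia (knight) says "Noah tells the truth" - this is TRUE because Noah is a knight.
- Noah (knight) says "At least one of us is a knave" - this is TRUE because Carol is a knave.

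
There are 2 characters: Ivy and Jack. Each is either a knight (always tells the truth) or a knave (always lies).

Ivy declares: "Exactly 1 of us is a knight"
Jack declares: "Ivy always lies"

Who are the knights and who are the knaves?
Ivy is a knight.
Jack is a knave.

Verification:
- Ivy (knight) says "Exactly 1 of us is a knight" - this is TRUE because there are 1 knights.
- Jack (knave) says "Ivy always lies" - this is FALSE (a lie) because Ivy is a knight.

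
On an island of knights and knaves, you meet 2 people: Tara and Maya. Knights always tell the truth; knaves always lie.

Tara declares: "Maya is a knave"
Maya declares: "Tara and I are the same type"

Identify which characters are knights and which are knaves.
Tara is a knight.
Maya is a knave.

Verification:
- Tara (knight) says "Maya is a knave" - this is TRUE because Maya is a knave.
- Maya (knave) says "Tara and I are the same type" - this is FALSE (a lie) because Maya is a knave and Tara is a knight.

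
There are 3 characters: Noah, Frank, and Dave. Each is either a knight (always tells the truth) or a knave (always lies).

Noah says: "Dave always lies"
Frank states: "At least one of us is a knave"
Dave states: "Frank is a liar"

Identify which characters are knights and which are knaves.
Noah is a knight.
Frank is a knight.
Dave is a knave.

Verification:
- Noah (knight) says "Dave always lies" - this is TRUE because Dave is a knave.
- Frank (knight) says "At least one of us is a knave" - this is TRUE because Dave is a knave.
- Dave (knave) says "Frank is a liar" - this is FALSE (a lie) because Frank is a knight.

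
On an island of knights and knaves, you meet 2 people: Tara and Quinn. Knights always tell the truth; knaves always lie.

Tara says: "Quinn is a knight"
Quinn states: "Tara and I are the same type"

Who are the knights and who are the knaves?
Tara is a knight.
Quinn is a knight.

Verification:
- Tara (knight) says "Quinn is a knight" - this is TRUE because Quinn is a knight.
- Quinn (knight) says "Tara and I are the same type" - this is TRUE because Quinn is a knight and Tara is a knight.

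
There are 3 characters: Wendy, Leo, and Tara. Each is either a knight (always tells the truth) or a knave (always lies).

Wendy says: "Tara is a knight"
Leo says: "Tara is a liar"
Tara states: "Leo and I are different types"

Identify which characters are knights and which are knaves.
Wendy is a knight.
Leo is a knave.
Tara is a knight.

Verification:
- Wendy (knight) says "Tara is a knight" - this is TRUE because Tara is a knight.
- Leo (knave) says "Tara is a liar" - this is FALSE (a lie) because Tara is a knight.
- Tara (knight) says "Leo and I are different types" - this is TRUE because Tara is a knight and Leo is a knave.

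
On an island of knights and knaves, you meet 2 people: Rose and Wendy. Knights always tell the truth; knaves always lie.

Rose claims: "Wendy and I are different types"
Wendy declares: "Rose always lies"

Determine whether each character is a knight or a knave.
Rose is a knight.
Wendy is a knave.

Verification:
- Rose (knight) says "Wendy and I are different types" - this is TRUE because Rose is a knight and Wendy is a knave.
- Wendy (knave) says "Rose always lies" - this is FALSE (a lie) because Rose is a knight.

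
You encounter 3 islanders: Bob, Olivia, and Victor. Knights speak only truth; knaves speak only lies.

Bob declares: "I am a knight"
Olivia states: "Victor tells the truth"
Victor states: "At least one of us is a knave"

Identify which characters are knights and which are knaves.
Bob is a knave.
Olivia is a knight.
Victor is a knight.

Verification:
- Bob (knave) says "I am a knight" - this is FALSE (a lie) because Bob is a knave.
- Olivia (knight) says "Victor tells the truth" - this is TRUE because Victor is a knight.
- Victor (knight) says "At least one of us is a knave" - this is TRUE because Bob is a knave.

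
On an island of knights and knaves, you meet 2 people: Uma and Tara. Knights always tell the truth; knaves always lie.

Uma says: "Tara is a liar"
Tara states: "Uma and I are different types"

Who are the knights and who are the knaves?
Uma is a knave.
Tara is a knight.

Verification:
- Uma (knave) says "Tara is a liar" - this is FALSE (a lie) because Tara is a knight.
- Tara (knight) says "Uma and I are different types" - this is TRUE because Tara is a knight and Uma is a knave.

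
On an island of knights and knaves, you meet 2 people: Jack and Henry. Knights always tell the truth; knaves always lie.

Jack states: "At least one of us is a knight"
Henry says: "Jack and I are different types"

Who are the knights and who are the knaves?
Jack is a knave.
Henry is a knave.

Verification:
- Jack (knave) says "At least one of us is a knight" - this is FALSE (a lie) because no one is a knight.
- Henry (knave) says "Jack and I are different types" - this is FALSE (a lie) because Henry is a knave and Jack is a knave.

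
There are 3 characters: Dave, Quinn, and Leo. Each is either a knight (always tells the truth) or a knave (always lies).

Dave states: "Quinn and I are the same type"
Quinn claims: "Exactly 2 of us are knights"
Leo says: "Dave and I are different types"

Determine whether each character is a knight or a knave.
Dave is a knave.
Quinn is a knight.
Leo is a knight.

Verification:
- Dave (knave) says "Quinn and I are the same type" - this is FALSE (a lie) because Dave is a knave and Quinn is a knight.
- Quinn (knight) says "Exactly 2 of us are knights" - this is TRUE because there are 2 knights.
- Leo (knight) says "Dave and I are different types" - this is TRUE because Leo is a knight and Dave is a knave.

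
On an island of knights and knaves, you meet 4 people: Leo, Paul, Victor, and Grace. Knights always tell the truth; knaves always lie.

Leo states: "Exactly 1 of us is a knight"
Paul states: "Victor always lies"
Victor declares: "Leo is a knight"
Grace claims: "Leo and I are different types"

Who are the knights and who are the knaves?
Leo is a knave.
Paul is a knight.
Victor is a knave.
Grace is a knight.

Verification:
- Leo (knave) says "Exactly 1 of us is a knight" - this is FALSE (a lie) because there are 2 knights.
- Paul (knight) says "Victor always lies" - this is TRUE because Victor is a knave.
- Victor (knave) says "Leo is a knight" - this is FALSE (a lie) because Leo is a knave.
- Grace (knight) says "Leo and I are different types" - this is TRUE because Grace is a knight and Leo is a knave.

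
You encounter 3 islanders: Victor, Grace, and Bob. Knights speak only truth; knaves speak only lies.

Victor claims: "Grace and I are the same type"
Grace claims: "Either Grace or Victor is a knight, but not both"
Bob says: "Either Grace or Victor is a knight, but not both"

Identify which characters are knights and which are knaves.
Victor is a knave.
Grace is a knight.
Bob is a knight.

Verification:
- Victor (knave) says "Grace and I are the same type" - this is FALSE (a lie) because Victor is a knave and Grace is a knight.
- Grace (knight) says "Either Grace or Victor is a knight, but not both" - this is TRUE because Grace is a knight and Victor is a knave.
- Bob (knight) says "Either Grace or Victor is a knight, but not both" - this is TRUE because Grace is a knight and Victor is a knave.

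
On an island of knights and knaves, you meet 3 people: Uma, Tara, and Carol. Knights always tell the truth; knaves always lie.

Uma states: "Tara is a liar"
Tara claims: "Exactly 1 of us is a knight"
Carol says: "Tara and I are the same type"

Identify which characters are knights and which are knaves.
Uma is a knave.
Tara is a knight.
Carol is a knave.

Verification:
- Uma (knave) says "Tara is a liar" - this is FALSE (a lie) because Tara is a knight.
- Tara (knight) says "Exactly 1 of us is a knight" - this is TRUE because there are 1 knights.
- Carol (knave) says "Tara and I are the same type" - this is FALSE (a lie) because Carol is a knave and Tara is a knight.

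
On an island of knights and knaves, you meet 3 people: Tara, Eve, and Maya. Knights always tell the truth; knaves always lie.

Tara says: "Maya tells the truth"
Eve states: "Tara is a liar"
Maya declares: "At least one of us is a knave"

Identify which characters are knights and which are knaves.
Tara is a knight.
Eve is a knave.
Maya is a knight.

Verification:
- Tara (knight) says "Maya tells the truth" - this is TRUE because Maya is a knight.
- Eve (knave) says "Tara is a liar" - this is FALSE (a lie) because Tara is a knight.
- Maya (knight) says "At least one of us is a knave" - this is TRUE because Eve is a knave.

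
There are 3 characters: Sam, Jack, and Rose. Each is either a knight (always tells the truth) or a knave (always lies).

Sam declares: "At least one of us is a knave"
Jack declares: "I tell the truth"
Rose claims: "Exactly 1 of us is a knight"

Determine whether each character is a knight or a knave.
Sam is a knight.
Jack is a knight.
Rose is a knave.

Verification:
- Sam (knight) says "At least one of us is a knave" - this is TRUE because Rose is a knave.
- Jack (knight) says "I tell the truth" - this is TRUE because Jack is a knight.
- Rose (knave) says "Exactly 1 of us is a knight" - this is FALSE (a lie) because there are 2 knights.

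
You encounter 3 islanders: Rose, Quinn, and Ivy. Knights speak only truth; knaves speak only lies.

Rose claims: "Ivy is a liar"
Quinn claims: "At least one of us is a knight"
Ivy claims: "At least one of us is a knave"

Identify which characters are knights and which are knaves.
Rose is a knave.
Quinn is a knight.
Ivy is a knight.

Verification:
- Rose (knave) says "Ivy is a liar" - this is FALSE (a lie) because Ivy is a knight.
- Quinn (knight) says "At least one of us is a knight" - this is TRUE because Quinn and Ivy are knights.
- Ivy (knight) says "At least one of us is a knave" - this is TRUE because Rose is a knave.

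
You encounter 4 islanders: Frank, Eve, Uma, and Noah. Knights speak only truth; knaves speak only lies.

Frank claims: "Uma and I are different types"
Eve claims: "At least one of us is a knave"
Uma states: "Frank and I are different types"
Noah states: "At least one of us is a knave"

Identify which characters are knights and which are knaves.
Frank is a knave.
Eve is a knight.
Uma is a knave.
Noah is a knight.

Verification:
- Frank (knave) says "Uma and I are different types" - this is FALSE (a lie) because Frank is a knave and Uma is a knave.
- Eve (knight) says "At least one of us is a knave" - this is TRUE because Frank and Uma are knaves.
- Uma (knave) says "Frank and I are different types" - this is FALSE (a lie) because Uma is a knave and Frank is a knave.
- Noah (knight) says "At least one of us is a knave" - this is TRUE because Frank and Uma are knaves.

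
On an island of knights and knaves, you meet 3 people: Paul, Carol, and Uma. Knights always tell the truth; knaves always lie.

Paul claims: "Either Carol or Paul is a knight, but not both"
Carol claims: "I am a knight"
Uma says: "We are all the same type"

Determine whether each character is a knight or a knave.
Paul is a knight.
Carol is a knave.
Uma is a knave.

Verification:
- Paul (knight) says "Either Carol or Paul is a knight, but not both" - this is TRUE because Carol is a knave and Paul is a knight.
- Carol (knave) says "I am a knight" - this is FALSE (a lie) because Carol is a knave.
- Uma (knave) says "We are all the same type" - this is FALSE (a lie) because Paul is a knight and Carol and Uma are knaves.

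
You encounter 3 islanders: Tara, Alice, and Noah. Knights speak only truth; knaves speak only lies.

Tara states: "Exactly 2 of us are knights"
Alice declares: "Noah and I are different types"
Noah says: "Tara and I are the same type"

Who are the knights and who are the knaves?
Tara is a knight.
Alice is a knight.
Noah is a knave.

Verification:
- Tara (knight) says "Exactly 2 of us are knights" - this is TRUE because there are 2 knights.
- Alice (knight) says "Noah and I are different types" - this is TRUE because Alice is a knight and Noah is a knave.
- Noah (knave) says "Tara and I are the same type" - this is FALSE (a lie) because Noah is a knave and Tara is a knight.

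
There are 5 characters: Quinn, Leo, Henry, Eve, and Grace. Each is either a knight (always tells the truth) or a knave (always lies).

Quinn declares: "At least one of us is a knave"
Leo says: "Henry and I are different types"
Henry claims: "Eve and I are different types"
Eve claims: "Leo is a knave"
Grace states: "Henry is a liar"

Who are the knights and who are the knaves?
Quinn is a knight.
Leo is a knight.
Henry is a knave.
Eve is a knave.
Grace is a knight.

Verification:
- Quinn (knight) says "At least one of us is a knave" - this is TRUE because Henry and Eve are knaves.
- Leo (knight) says "Henry and I are different types" - this is TRUE because Leo is a knight and Henry is a knave.
- Henry (knave) says "Eve and I are different types" - this is FALSE (a lie) because Henry is a knave and Eve is a knave.
- Eve (knave) says "Leo is a knave" - this is FALSE (a lie) because Leo is a knight.
- Grace (knight) says "Henry is a liar" - this is TRUE because Henry is a knave.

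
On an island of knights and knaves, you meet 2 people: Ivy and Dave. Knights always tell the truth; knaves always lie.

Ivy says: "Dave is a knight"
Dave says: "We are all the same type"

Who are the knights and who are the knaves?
Ivy is a knight.
Dave is a knight.

Verification:
- Ivy (knight) says "Dave is a knight" - this is TRUE because Dave is a knight.
- Dave (knight) says "We are all the same type" - this is TRUE because Ivy and Dave are knights.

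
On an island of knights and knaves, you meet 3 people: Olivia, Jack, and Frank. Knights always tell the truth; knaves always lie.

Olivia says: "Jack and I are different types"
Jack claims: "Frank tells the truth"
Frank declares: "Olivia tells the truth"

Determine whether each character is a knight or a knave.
Olivia is a knave.
Jack is a knave.
Frank is a knave.

Verification:
- Olivia (knave) says "Jack and I are different types" - this is FALSE (a lie) because Olivia is a knave and Jack is a knave.
- Jack (knave) says "Frank tells the truth" - this is FALSE (a lie) because Frank is a knave.
- Frank (knave) says "Olivia tells the truth" - this is FALSE (a lie) because Olivia is a knave.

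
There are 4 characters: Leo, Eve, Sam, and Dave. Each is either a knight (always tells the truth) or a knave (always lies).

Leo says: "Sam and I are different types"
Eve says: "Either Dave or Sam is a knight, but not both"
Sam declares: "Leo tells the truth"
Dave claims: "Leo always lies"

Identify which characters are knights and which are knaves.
Leo is a knave.
Eve is a knight.
Sam is a knave.
Dave is a knight.

Verification:
- Leo (knave) says "Sam and I are different types" - this is FALSE (a lie) because Leo is a knave and Sam is a knave.
- Eve (knight) says "Either Dave or Sam is a knight, but not both" - this is TRUE because Dave is a knight and Sam is a knave.
- Sam (knave) says "Leo tells the truth" - this is FALSE (a lie) because Leo is a knave.
- Dave (knight) says "Leo always lies" - this is TRUE because Leo is a knave.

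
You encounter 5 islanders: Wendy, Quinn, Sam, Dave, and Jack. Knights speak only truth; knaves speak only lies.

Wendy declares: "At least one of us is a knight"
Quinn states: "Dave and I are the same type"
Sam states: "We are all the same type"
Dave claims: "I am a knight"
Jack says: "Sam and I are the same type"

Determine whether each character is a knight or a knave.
Wendy is a knight.
Quinn is a knight.
Sam is a knight.
Dave is a knight.
Jack is a knight.

Verification:
- Wendy (knight) says "At least one of us is a knight" - this is TRUE because Wendy, Quinn, Sam, Dave, and Jack are knights.
- Quinn (knight) says "Dave and I are the same type" - this is TRUE because Quinn is a knight and Dave is a knight.
- Sam (knight) says "We are all the same type" - this is TRUE because Wendy, Quinn, Sam, Dave, and Jack are knights.
- Dave (knight) says "I am a knight" - this is TRUE because Dave is a knight.
- Jack (knight) says "Sam and I are the same type" - this is TRUE because Jack is a knight and Sam is a knight.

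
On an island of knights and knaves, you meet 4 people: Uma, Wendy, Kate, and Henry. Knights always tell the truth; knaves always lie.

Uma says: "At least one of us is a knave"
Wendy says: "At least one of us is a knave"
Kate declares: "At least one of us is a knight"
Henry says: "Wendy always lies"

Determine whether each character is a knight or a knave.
Uma is a knight.
Wendy is a knight.
Kate is a knight.
Henry is a knave.

Verification:
- Uma (knight) says "At least one of us is a knave" - this is TRUE because Henry is a knave.
- Wendy (knight) says "At least one of us is a knave" - this is TRUE because Henry is a knave.
- Kate (knight) says "At least one of us is a knight" - this is TRUE because Uma, Wendy, and Kate are knights.
- Henry (knave) says "Wendy always lies" - this is FALSE (a lie) because Wendy is a knight.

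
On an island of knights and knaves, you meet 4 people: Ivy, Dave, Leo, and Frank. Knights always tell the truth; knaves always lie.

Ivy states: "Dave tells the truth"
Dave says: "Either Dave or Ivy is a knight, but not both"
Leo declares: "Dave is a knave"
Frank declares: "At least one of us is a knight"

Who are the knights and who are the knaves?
Ivy is a knave.
Dave is a knave.
Leo is a knight.
Frank is a knight.

Verification:
- Ivy (knave) says "Dave tells the truth" - this is FALSE (a lie) because Dave is a knave.
- Dave (knave) says "Either Dave or Ivy is a knight, but not both" - this is FALSE (a lie) because Dave is a knave and Ivy is a knave.
- Leo (knight) says "Dave is a knave" - this is TRUE because Dave is a knave.
- Frank (knight) says "At least one of us is a knight" - this is TRUE because Leo and Frank are knights.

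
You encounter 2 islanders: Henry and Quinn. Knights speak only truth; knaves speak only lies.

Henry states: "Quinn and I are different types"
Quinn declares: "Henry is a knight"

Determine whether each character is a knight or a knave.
Henry is a knave.
Quinn is a knave.

Verification:
- Henry (knave) says "Quinn and I are different types" - this is FALSE (a lie) because Henry is a knave and Quinn is a knave.
- Quinn (knave) says "Henry is a knight" - this is FALSE (a lie) because Henry is a knave.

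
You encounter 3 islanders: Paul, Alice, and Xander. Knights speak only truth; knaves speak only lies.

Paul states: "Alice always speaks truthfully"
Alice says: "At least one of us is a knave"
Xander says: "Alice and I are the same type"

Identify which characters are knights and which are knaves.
Paul is a knight.
Alice is a knight.
Xander is a knave.

Verification:
- Paul (knight) says "Alice always speaks truthfully" - this is TRUE because Alice is a knight.
- Alice (knight) says "At least one of us is a knave" - this is TRUE because Xander is a knave.
- Xander (knave) says "Alice and I are the same type" - this is FALSE (a lie) because Xander is a knave and Alice is a knight.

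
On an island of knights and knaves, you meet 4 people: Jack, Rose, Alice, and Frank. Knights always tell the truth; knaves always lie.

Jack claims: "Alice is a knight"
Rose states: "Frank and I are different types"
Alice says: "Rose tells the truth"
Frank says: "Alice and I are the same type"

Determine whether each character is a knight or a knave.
Jack is a knight.
Rose is a knight.
Alice is a knight.
Frank is a knave.

Verification:
- Jack (knight) says "Alice is a knight" - this is TRUE because Alice is a knight.
- Rose (knight) says "Frank and I are different types" - this is TRUE because Rose is a knight and Frank is a knave.
- Alice (knight) says "Rose tells the truth" - this is TRUE because Rose is a knight.
- Frank (knave) says "Alice and I are the same type" - this is FALSE (a lie) because Frank is a knave and Alice is a knight.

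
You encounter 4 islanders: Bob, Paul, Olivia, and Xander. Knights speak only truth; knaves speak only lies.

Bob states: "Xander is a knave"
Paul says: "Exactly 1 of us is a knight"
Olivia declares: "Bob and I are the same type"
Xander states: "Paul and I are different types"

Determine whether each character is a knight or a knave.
Bob is a knight.
Paul is a knave.
Olivia is a knight.
Xander is a knave.

Verification:
- Bob (knight) says "Xander is a knave" - this is TRUE because Xander is a knave.
- Paul (knave) says "Exactly 1 of us is a knight" - this is FALSE (a lie) because there are 2 knights.
- Olivia (knight) says "Bob and I are the same type" - this is TRUE because Olivia is a knight and Bob is a knight.
- Xander (knave) says "Paul and I are different types" - this is FALSE (a lie) because Xander is a knave and Paul is a knave.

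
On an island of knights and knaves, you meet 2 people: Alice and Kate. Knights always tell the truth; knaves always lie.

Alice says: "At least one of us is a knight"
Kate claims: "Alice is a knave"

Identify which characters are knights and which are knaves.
Alice is a knight.
Kate is a knave.

Verification:
- Alice (knight) says "At least one of us is a knight" - this is TRUE because Alice is a knight.
- Kate (knave) says "Alice is a knave" - this is FALSE (a lie) because Alice is a knight.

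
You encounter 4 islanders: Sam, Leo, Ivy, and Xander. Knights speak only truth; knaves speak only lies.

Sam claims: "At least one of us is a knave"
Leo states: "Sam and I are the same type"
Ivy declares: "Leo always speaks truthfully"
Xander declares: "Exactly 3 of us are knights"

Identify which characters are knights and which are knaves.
Sam is a knight.
Leo is a knave.
Ivy is a knave.
Xander is a knave.

Verification:
- Sam (knight) says "At least one of us is a knave" - this is TRUE because Leo, Ivy, and Xander are knaves.
- Leo (knave) says "Sam and I are the same type" - this is FALSE (a lie) because Leo is a knave and Sam is a knight.
- Ivy (knave) says "Leo always speaks truthfully" - this is FALSE (a lie) because Leo is a knave.
- Xander (knave) says "Exactly 3 of us are knights" - this is FALSE (a lie) because there are 1 knights.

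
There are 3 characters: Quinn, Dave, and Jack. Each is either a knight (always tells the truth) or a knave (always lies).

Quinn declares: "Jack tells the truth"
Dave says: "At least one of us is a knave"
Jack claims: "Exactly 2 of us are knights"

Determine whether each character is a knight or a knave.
Quinn is a knave.
Dave is a knight.
Jack is a knave.

Verification:
- Quinn (knave) says "Jack tells the truth" - this is FALSE (a lie) because Jack is a knave.
- Dave (knight) says "At least one of us is a knave" - this is TRUE because Quinn and Jack are knaves.
- Jack (knave) says "Exactly 2 of us are knights" - this is FALSE (a lie) because there are 1 knights.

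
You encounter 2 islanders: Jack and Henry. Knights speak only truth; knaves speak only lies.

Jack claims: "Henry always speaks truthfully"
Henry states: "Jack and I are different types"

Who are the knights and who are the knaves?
Jack is a knave.
Henry is a knave.

Verification:
- Jack (knave) says "Henry always speaks truthfully" - this is FALSE (a lie) because Henry is a knave.
- Henry (knave) says "Jack and I are different types" - this is FALSE (a lie) because Henry is a knave and Jack is a knave.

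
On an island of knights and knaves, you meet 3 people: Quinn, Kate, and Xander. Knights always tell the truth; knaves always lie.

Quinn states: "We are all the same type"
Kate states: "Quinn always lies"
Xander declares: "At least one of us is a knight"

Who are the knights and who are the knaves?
Quinn is a knave.
Kate is a knight.
Xander is a knight.

Verification:
- Quinn (knave) says "We are all the same type" - this is FALSE (a lie) because Kate and Xander are knights and Quinn is a knave.
- Kate (knight) says "Quinn always lies" - this is TRUE because Quinn is a knave.
- Xander (knight) says "At least one of us is a knight" - this is TRUE because Kate and Xander are knights.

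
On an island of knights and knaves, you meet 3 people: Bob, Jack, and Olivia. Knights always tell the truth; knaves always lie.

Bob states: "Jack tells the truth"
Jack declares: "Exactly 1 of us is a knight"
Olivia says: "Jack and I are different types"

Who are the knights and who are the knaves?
Bob is a knave.
Jack is a knave.
Olivia is a knave.

Verification:
- Bob (knave) says "Jack tells the truth" - this is FALSE (a lie) because Jack is a knave.
- Jack (knave) says "Exactly 1 of us is a knight" - this is FALSE (a lie) because there are 0 knights.
- Olivia (knave) says "Jack and I are different types" - this is FALSE (a lie) because Olivia is a knave and Jack is a knave.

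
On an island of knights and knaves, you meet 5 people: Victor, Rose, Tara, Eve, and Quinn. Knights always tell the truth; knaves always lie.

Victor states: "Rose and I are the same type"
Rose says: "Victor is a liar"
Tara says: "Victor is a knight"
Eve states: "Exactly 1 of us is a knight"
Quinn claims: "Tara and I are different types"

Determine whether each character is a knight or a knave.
Victor is a knave.
Rose is a knight.
Tara is a knave.
Eve is a knave.
Quinn is a knight.

Verification:
- Victor (knave) says "Rose and I are the same type" - this is FALSE (a lie) because Victor is a knave and Rose is a knight.
- Rose (knight) says "Victor is a liar" - this is TRUE because Victor is a knave.
- Tara (knave) says "Victor is a knight" - this is FALSE (a lie) because Victor is a knave.
- Eve (knave) says "Exactly 1 of us is a knight" - this is FALSE (a lie) because there are 2 knights.
- Quinn (knight) says "Tara and I are different types" - this is TRUE because Quinn is a knight and Tara is a knave.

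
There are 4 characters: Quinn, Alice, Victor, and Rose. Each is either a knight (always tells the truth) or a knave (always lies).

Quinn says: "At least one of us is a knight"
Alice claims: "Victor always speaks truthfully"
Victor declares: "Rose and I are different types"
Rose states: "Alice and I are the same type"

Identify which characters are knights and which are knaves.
Quinn is a knight.
Alice is a knight.
Victor is a knight.
Rose is a knave.

Verification:
- Quinn (knight) says "At least one of us is a knight" - this is TRUE because Quinn, Alice, and Victor are knights.
- Alice (knight) says "Victor always speaks truthfully" - this is TRUE because Victor is a knight.
- Victor (knight) says "Rose and I are different types" - this is TRUE because Victor is a knight and Rose is a knave.
- Rose (knave) says "Alice and I are the same type" - this is FALSE (a lie) because Rose is a knave and Alice is a knight.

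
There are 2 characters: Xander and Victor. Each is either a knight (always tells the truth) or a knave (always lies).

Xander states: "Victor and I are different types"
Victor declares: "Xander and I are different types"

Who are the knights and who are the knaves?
Xander is a knave.
Victor is a knave.

Verification:
- Xander (knave) says "Victor and I are different types" - this is FALSE (a lie) because Xander is a knave and Victor is a knave.
- Victor (knave) says "Xander and I are different types" - this is FALSE (a lie) because Victor is a knave and Xander is a knave.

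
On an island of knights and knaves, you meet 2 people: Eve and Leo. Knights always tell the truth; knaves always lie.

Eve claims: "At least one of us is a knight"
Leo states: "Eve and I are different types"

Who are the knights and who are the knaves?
Eve is a knave.
Leo is a knave.

Verification:
- Eve (knave) says "At least one of us is a knight" - this is FALSE (a lie) because no one is a knight.
- Leo (knave) says "Eve and I are different types" - this is FALSE (a lie) because Leo is a knave and Eve is a knave.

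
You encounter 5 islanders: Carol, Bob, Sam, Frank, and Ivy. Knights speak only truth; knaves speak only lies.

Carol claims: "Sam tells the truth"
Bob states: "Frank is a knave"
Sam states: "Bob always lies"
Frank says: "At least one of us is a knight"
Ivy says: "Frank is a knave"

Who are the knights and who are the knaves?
Carol is a knight.
Bob is a knave.
Sam is a knight.
Frank is a knight.
Ivy is a knave.

Verification:
- Carol (knight) says "Sam tells the truth" - this is TRUE because Sam is a knight.
- Bob (knave) says "Frank is a knave" - this is FALSE (a lie) because Frank is a knight.
- Sam (knight) says "Bob always lies" - this is TRUE because Bob is a knave.
- Frank (knight) says "At least one of us is a knight" - this is TRUE because Carol, Sam, and Frank are knights.
- Ivy (knave) says "Frank is a knave" - this is FALSE (a lie) because Frank is a knight.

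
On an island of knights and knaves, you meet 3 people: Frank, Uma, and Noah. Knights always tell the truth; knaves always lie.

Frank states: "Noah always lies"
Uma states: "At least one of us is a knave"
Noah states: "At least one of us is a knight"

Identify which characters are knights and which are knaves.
Frank is a knave.
Uma is a knight.
Noah is a knight.

Verification:
- Frank (knave) says "Noah always lies" - this is FALSE (a lie) because Noah is a knight.
- Uma (knight) says "At least one of us is a knave" - this is TRUE because Frank is a knave.
- Noah (knight) says "At least one of us is a knight" - this is TRUE because Uma and Noah are knights.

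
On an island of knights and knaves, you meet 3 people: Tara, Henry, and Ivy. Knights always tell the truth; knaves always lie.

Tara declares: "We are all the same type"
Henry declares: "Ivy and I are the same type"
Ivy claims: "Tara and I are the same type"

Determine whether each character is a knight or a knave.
Tara is a knight.
Henry is a knight.
Ivy is a knight.

Verification:
- Tara (knight) says "We are all the same type" - this is TRUE because Tara, Henry, and Ivy are knights.
- Henry (knight) says "Ivy and I are the same type" - this is TRUE because Henry is a knight and Ivy is a knight.
- Ivy (knight) says "Tara and I are the same type" - this is TRUE because Ivy is a knight and Tara is a knight.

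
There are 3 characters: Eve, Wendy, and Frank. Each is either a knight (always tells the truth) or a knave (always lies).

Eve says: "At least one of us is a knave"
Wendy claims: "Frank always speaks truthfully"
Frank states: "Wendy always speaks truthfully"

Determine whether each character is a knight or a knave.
Eve is a knight.
Wendy is a knave.
Frank is a knave.

Verification:
- Eve (knight) says "At least one of us is a knave" - this is TRUE because Wendy and Frank are knaves.
- Wendy (knave) says "Frank always speaks truthfully" - this is FALSE (a lie) because Frank is a knave.
- Frank (knave) says "Wendy always speaks truthfully" - this is FALSE (a lie) because Wendy is a knave.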